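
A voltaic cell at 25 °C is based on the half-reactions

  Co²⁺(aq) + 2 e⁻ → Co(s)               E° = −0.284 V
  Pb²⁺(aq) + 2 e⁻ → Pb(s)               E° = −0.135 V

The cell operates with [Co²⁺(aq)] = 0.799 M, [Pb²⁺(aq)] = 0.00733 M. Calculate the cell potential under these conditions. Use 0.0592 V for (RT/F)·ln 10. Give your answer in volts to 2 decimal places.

+0.09 V

The Pb²⁺/Pb couple has the more positive E°, so it is the cathode; Co²⁺/Co is the anode.
The standard potential is −0.135 − (−0.284) = +0.149 V and the balanced reaction transfers n = 2 electrons.
Balancing gives Pb²⁺(aq) + Co(s) → Pb(s) + Co²⁺(aq); hence Q = [Co²⁺(aq)] / [Pb²⁺(aq)] = 109 (log Q = 2.037).
By the Nernst equation, E = +0.149 − (0.0592/2)·(2.037) = +0.09 V.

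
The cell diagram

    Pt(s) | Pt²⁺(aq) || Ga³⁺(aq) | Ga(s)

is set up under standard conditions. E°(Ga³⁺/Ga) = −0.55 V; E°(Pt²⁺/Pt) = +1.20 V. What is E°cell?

−1.75 V

By convention the left-hand electrode in cell notation is the anode (oxidation) and the right-hand electrode is the cathode (reduction).
E°cell = E°(right) − E°(left) = −0.55 − (+1.20) = −1.75 V.
The negative sign shows that, as written, the cell would require an external voltage to drive the reaction.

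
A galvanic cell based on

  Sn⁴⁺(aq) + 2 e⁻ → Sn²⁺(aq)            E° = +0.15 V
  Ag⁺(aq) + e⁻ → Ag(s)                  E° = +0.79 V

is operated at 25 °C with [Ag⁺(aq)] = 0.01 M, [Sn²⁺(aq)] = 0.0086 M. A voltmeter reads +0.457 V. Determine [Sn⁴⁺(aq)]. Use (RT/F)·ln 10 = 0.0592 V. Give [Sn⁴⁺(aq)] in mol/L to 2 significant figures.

Ag⁺/Ag is the cathode (higher E°); E°cell = +0.79 − (+0.15) = +0.64 V with n = 2.
Since E = E° − (0.0592/n)·log Q, log Q = n(E° − E)/0.0592 = 6.182.
Balancing electrons gives 2 Ag⁺(aq) + Sn²⁺(aq) → 2 Ag(s) + Sn⁴⁺(aq); thus Q = [Sn⁴⁺(aq)] / ([Ag⁺(aq)]^2·[Sn²⁺(aq)]).
Solving for the unknown gives log [Sn⁴⁺(aq)] = 0.116, so [Sn⁴⁺(aq)] ≈ 1.3 M.

1.3 M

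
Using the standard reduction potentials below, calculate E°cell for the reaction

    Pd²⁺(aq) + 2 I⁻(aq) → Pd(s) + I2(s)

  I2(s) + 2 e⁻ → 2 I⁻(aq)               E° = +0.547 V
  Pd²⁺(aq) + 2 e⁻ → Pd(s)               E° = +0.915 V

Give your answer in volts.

+0.368 V

In the reaction as written, Pd²⁺(aq) is reduced (cathode) and I2(s) is produced by oxidation at the anode.
E°cell = E°(cathode) − E°(anode) = +0.915 − (+0.547) = +0.368 V.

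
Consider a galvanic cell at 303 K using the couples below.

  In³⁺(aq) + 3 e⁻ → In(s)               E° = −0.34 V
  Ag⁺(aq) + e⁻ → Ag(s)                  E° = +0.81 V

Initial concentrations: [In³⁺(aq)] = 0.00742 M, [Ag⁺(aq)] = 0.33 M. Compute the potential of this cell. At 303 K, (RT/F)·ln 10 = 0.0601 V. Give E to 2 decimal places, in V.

+1.16 V

Ag⁺/Ag is reduced (cathode, E° = +0.81 V) and In³⁺/In is oxidized (anode).
E°cell = +0.81 − (−0.34) = +1.15 V, with n = 3 electrons transferred.
For the overall reaction 3 Ag⁺(aq) + In(s) → 3 Ag(s) + In³⁺(aq), Q = [In³⁺(aq)] / [Ag⁺(aq)]^3 = 0.206, giving log Q = −0.685.
Applying E = E° − (RT ln10/nF)·log Q gives +1.15 − (0.0601/3)(−0.685) = +1.16 V.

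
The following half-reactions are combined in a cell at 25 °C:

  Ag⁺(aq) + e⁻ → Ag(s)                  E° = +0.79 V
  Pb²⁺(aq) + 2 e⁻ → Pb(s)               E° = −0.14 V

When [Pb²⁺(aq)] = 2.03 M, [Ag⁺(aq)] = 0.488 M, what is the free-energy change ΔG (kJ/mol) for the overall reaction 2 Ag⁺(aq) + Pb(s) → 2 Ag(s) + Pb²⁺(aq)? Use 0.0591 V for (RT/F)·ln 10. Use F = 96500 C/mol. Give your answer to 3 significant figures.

With Ag⁺/Ag reduced at the cathode, E°cell = +0.79 − (−0.14) = +0.93 V and n = 2.
Here Q = [Pb²⁺(aq)] / [Ag⁺(aq)]^2 = 8.52 (log Q = 0.931), giving E = +0.93 − (0.0591/2)·(0.931) = +0.9025 V.
Finally ΔG = −nFE = −(2)(96500 C/mol)(+0.9025 V) = −174 kJ/mol.

−174 kJ/mol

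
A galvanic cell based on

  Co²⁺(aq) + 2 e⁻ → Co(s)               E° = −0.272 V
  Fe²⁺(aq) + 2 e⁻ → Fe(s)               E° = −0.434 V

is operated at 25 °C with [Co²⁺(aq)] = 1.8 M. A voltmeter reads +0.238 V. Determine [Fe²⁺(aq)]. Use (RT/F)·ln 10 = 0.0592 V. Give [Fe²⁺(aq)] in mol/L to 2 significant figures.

With Co²⁺/Co at the cathode and Fe²⁺/Fe at the anode, E°cell = −0.272 − (−0.434) = +0.162 V (n = 2).
Since E = E° − (0.0592/n)·log Q, log Q = n(E° − E)/0.0592 = −2.568.
Balancing electrons gives Co²⁺(aq) + Fe(s) → Co(s) + Fe²⁺(aq); thus Q = [Fe²⁺(aq)] / [Co²⁺(aq)].
Solving for the unknown gives log [Fe²⁺(aq)] = −2.313, so [Fe²⁺(aq)] ≈ 0.0049 M.

0.0049 M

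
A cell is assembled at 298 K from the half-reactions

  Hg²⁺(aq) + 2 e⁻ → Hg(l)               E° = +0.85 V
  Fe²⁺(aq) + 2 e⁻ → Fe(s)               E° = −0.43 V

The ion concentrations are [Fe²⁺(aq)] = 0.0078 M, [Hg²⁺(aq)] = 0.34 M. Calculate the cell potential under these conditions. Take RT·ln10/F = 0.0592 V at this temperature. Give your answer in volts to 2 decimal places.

+1.33 V

Since E°(Hg²⁺/Hg) > E°(Fe²⁺/Fe), Hg²⁺/Hg serves as the cathode.
E°cell = E°cat − E°an = +0.85 − (−0.43) = +1.28 V; n = 2.
Balancing gives Hg²⁺(aq) + Fe(s) → Hg(l) + Fe²⁺(aq); hence Q = [Fe²⁺(aq)] / [Hg²⁺(aq)] = 0.0229 (log Q = −1.639).
By the Nernst equation, E = +1.28 − (0.0592/2)·(−1.639) = +1.33 V.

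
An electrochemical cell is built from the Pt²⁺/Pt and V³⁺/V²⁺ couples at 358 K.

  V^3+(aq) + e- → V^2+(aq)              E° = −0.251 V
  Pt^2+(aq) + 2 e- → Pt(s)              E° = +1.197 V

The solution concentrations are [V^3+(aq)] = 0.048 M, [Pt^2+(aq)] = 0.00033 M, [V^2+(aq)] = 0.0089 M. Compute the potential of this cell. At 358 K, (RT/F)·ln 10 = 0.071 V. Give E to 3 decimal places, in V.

Pt²⁺/Pt is reduced (cathode, E° = +1.197 V) and V³⁺/V²⁺ is oxidized (anode).
E°cell = +1.197 − (−0.251) = +1.448 V, with n = 2 electrons transferred.
Balancing gives Pt^2+(aq) + 2 V^2+(aq) → Pt(s) + 2 V^3+(aq); hence Q = [V^3+(aq)]^2 / ([Pt^2+(aq)]·[V^2+(aq)]^2) = 8.81×10^4 (log Q = 4.945).
E = E° − (0.071/n)·log Q = +1.448 − (0.071/2)(4.945) = +1.272 V.

+1.272 V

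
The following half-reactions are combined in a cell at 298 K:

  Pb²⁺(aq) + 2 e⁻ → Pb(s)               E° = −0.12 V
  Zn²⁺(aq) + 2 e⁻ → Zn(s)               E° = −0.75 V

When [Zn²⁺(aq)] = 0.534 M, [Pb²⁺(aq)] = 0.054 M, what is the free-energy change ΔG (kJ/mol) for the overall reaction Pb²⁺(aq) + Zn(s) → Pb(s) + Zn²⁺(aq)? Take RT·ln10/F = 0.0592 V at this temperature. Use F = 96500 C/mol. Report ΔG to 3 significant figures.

With Pb²⁺/Pb reduced at the cathode, E°cell = −0.12 − (−0.75) = +0.63 V and n = 2.
Q = [Zn²⁺(aq)] / [Pb²⁺(aq)] = 9.89, so log Q = 0.995 and E = +0.63 − (0.0592/2)(0.995) = +0.6005 V.
Finally ΔG = −nFE = −(2)(96500 C/mol)(+0.6005 V) = −116 kJ/mol.

−116 kJ/mol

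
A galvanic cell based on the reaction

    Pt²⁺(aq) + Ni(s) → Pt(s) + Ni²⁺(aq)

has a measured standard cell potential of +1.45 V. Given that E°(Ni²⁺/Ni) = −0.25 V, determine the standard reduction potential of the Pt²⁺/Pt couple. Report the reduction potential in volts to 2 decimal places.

In the reaction as written the Pt²⁺/Pt couple is reduced (cathode) and Ni²⁺/Ni is oxidized (anode), so E°cell = E°(Pt²⁺/Pt) − E°(Ni²⁺/Ni).
E°(Pt²⁺/Pt) = E°cell + E°(anode) = +1.45 + (−0.25) = +1.20 V.

+1.20 V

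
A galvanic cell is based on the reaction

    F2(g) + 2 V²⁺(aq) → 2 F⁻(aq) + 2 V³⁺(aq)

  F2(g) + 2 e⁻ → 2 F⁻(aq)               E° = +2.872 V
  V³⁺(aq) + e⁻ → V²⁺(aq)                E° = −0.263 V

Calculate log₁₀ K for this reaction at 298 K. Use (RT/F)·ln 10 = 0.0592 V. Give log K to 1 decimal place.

log K = 105.9

The F₂/F⁻ couple is reduced (cathode); E°cell = +2.872 − (−0.263) = +3.135 V with n = 2.
At equilibrium E = 0, so log K = nE°cell / 0.0592 = (2)(+3.135) / 0.0592 = 105.9.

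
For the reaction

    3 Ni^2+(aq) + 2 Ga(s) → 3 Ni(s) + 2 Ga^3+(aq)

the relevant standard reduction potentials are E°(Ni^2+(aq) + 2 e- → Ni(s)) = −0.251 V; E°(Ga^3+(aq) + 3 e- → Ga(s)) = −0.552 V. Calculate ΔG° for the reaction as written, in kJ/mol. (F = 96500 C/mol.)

In the reaction as written Ni^2+(aq) is reduced, so the Ni²⁺/Ni couple is the cathode and Ga³⁺/Ga is the anode.
E°cell = −0.251 − (−0.552) = +0.301 V; balancing electrons gives n = 6.
ΔG° = −nFE°cell = −(6)(96500)(+0.301) J/mol = −174 kJ/mol.

−174 kJ/mol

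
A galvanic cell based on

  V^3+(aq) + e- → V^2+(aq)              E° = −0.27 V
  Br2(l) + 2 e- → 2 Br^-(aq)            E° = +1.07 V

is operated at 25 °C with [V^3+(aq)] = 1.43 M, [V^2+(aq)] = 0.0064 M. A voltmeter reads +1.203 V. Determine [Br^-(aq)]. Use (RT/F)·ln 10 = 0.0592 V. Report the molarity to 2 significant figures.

0.92 M

Br₂/Br⁻ is the cathode (higher E°); E°cell = +1.07 − (−0.27) = +1.34 V with n = 2.
From the Nernst equation, log Q = n(E° − E)/0.0592 = 2·(+1.34 − (+1.203))/0.0592 = 4.628.
The balanced reaction is Br2(l) + 2 V^2+(aq) → 2 Br^-(aq) + 2 V^3+(aq), so Q = ([Br^-(aq)]^2·[V^3+(aq)]^2) / [V^2+(aq)]^2.
Substituting the known concentrations and solving, log [Br^-(aq)] = −0.035 and [Br^-(aq)] = 0.92 M.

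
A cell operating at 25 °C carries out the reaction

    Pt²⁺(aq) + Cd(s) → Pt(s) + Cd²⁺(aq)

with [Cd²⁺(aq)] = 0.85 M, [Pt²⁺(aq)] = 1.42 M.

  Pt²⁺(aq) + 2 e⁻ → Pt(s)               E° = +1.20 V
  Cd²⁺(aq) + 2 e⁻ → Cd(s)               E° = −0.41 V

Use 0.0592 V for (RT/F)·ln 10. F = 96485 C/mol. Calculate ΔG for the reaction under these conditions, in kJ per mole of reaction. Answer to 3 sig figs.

−312 kJ/mol

E°cell = +1.20 − (−0.41) = +1.61 V; the balanced reaction transfers n = 2 electrons.
Here Q = [Cd²⁺(aq)] / [Pt²⁺(aq)] = 0.599 (log Q = −0.223), giving E = +1.61 − (0.0592/2)·(−0.223) = +1.6166 V.
Then ΔG = −nFE = −2 × 96485 × +1.6166 J/mol = −312 kJ/mol.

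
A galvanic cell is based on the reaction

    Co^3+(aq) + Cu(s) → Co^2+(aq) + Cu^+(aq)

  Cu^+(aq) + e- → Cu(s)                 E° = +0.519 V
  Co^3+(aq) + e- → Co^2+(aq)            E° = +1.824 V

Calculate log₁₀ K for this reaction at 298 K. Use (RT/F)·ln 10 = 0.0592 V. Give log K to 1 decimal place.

log K = 22.0

The Co³⁺/Co²⁺ couple is reduced (cathode); E°cell = +1.824 − (+0.519) = +1.305 V with n = 1.
At equilibrium E = 0, so log K = nE°cell / 0.0592 = (1)(+1.305) / 0.0592 = 22.0.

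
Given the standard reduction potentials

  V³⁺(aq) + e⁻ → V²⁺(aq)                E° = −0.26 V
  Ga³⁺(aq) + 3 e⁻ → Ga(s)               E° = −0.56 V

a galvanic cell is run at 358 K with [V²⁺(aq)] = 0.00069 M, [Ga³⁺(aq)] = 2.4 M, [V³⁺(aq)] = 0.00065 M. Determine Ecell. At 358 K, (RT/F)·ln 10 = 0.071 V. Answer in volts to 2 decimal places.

+0.29 V

V³⁺/V²⁺ is reduced (cathode, E° = −0.26 V) and Ga³⁺/Ga is oxidized (anode).
E°cell = −0.26 − (−0.56) = +0.30 V, with n = 3 electrons transferred.
Balancing gives 3 V³⁺(aq) + Ga(s) → 3 V²⁺(aq) + Ga³⁺(aq); hence Q = ([V²⁺(aq)]^3·[Ga³⁺(aq)]) / [V³⁺(aq)]^3 = 2.87 (log Q = 0.458).
By the Nernst equation, E = +0.30 − (0.071/3)·(0.458) = +0.29 V.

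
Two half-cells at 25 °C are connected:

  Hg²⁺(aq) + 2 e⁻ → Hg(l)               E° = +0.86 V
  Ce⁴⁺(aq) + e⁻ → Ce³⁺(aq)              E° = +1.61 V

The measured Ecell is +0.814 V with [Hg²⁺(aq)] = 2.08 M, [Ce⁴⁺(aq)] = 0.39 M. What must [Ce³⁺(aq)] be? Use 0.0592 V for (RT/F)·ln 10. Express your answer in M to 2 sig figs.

0.022 M

The Ce⁴⁺/Ce³⁺ couple has the larger reduction potential, so it is the cathode: E°cell = +1.61 − (+0.86) = +0.75 V and n = 2.
From the Nernst equation, log Q = n(E° − E)/0.0592 = 2·(+0.75 − (+0.814))/0.0592 = −2.162.
Balancing electrons gives 2 Ce⁴⁺(aq) + Hg(l) → 2 Ce³⁺(aq) + Hg²⁺(aq); thus Q = ([Ce³⁺(aq)]^2·[Hg²⁺(aq)]) / [Ce⁴⁺(aq)]^2.
Isolating [Ce³⁺(aq)] in Q = 10^{−2.162} yields log [Ce³⁺(aq)] = −1.649, i.e. 0.022 M.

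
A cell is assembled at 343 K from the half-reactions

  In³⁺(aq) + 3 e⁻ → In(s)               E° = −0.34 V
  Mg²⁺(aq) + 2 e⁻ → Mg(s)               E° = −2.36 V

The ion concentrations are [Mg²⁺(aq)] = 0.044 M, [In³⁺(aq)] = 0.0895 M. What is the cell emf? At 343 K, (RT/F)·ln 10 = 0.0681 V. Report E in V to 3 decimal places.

+2.042 V

Since E°(In³⁺/In) > E°(Mg²⁺/Mg), In³⁺/In serves as the cathode.
E°cell = −0.34 − (−2.36) = +2.02 V, with n = 6 electrons transferred.
The balanced reaction is 2 In³⁺(aq) + 3 Mg(s) → 2 In(s) + 3 Mg²⁺(aq), so Q = [Mg²⁺(aq)]^3 / [In³⁺(aq)]^2 = 0.0106 and log Q = −1.973.
By the Nernst equation, E = +2.02 − (0.0681/6)·(−1.973) = +2.042 V.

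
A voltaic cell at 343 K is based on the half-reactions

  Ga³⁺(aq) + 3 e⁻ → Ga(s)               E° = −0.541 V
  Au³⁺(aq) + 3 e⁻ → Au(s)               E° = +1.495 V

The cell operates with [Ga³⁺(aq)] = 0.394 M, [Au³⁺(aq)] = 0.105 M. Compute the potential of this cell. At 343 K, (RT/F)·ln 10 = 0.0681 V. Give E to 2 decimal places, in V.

Au³⁺/Au is reduced (cathode, E° = +1.495 V) and Ga³⁺/Ga is oxidized (anode).
E°cell = +1.495 − (−0.541) = +2.036 V, with n = 3 electrons transferred.
The balanced reaction is Au³⁺(aq) + Ga(s) → Au(s) + Ga³⁺(aq), so Q = [Ga³⁺(aq)] / [Au³⁺(aq)] = 3.75 and log Q = 0.574.
By the Nernst equation, E = +2.036 − (0.0681/3)·(0.574) = +2.02 V.

+2.02 V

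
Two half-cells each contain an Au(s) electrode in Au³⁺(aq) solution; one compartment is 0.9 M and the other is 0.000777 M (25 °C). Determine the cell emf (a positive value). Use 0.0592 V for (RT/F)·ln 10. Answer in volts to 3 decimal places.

For a concentration cell E°cell = 0, since both electrodes use the same couple.
The compartment with the higher Au³⁺(aq) concentration (0.9 M) acts as the cathode; ions are reduced there and produced at the dilute (0.000777 M) anode.
With n = 3, Ecell = −(0.0592/3)·log([dilute]/[conc]) = −(0.0592/3)·log(0.000777/0.9) = +0.060 V.

0.060 V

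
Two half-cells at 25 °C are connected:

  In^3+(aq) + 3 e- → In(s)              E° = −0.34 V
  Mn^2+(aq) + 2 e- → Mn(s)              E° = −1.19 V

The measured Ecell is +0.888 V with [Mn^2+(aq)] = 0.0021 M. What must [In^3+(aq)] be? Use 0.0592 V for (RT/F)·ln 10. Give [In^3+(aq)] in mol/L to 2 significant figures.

The In³⁺/In couple has the larger reduction potential, so it is the cathode: E°cell = −0.34 − (−1.19) = +0.85 V and n = 6.
From the Nernst equation, log Q = n(E° − E)/0.0592 = 6·(+0.85 − (+0.888))/0.0592 = −3.851.
For 2 In^3+(aq) + 3 Mn(s) → 2 In(s) + 3 Mn^2+(aq), the reaction quotient is Q = [Mn^2+(aq)]^3 / [In^3+(aq)]^2.
Substituting the known concentrations and solving, log [In^3+(aq)] = −2.091 and [In^3+(aq)] = 0.0081 M.

0.0081 M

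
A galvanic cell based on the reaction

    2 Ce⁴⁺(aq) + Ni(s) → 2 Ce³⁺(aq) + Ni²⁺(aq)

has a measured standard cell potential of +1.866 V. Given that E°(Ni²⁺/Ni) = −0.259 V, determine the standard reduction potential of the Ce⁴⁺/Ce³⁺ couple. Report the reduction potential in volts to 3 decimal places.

+1.607 V

In the reaction as written the Ce⁴⁺/Ce³⁺ couple is reduced (cathode) and Ni²⁺/Ni is oxidized (anode), so E°cell = E°(Ce⁴⁺/Ce³⁺) − E°(Ni²⁺/Ni).
E°(Ce⁴⁺/Ce³⁺) = E°cell + E°(anode) = +1.866 + (−0.259) = +1.607 V.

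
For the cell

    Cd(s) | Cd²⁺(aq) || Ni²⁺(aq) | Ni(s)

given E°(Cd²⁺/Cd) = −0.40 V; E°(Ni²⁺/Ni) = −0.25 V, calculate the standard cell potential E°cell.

+0.15 V

By convention the left-hand electrode in cell notation is the anode (oxidation) and the right-hand electrode is the cathode (reduction).
E°cell = E°(right) − E°(left) = −0.25 − (−0.40) = +0.15 V.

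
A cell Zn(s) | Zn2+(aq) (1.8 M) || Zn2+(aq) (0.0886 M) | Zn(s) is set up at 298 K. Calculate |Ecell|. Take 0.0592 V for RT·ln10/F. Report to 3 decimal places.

0.039 V

For a concentration cell E°cell = 0, since both electrodes use the same couple.
The compartment with the higher Zn2+(aq) concentration (1.8 M) acts as the cathode; ions are reduced there and produced at the dilute (0.0886 M) anode.
With n = 2, Ecell = −(0.0592/2)·log([dilute]/[conc]) = −(0.0592/2)·log(0.0886/1.8) = +0.039 V.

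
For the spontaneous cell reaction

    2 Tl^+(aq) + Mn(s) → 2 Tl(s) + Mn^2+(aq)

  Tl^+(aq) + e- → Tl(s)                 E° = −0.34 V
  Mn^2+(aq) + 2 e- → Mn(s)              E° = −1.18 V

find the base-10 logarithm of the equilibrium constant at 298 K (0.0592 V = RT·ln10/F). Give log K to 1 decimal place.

The Tl⁺/Tl couple is reduced (cathode); E°cell = −0.34 − (−1.18) = +0.84 V with n = 2.
At equilibrium E = 0, so log K = nE°cell / 0.0592 = (2)(+0.84) / 0.0592 = 28.4.

log K = 28.4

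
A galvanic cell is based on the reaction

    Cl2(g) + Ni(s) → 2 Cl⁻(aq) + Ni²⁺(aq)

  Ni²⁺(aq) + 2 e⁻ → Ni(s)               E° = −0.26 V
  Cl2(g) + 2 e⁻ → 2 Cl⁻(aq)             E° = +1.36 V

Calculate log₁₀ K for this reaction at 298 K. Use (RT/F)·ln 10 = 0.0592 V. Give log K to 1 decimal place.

log K = 54.7

The Cl₂/Cl⁻ couple is reduced (cathode); E°cell = +1.36 − (−0.26) = +1.62 V with n = 2.
At equilibrium E = 0, so log K = nE°cell / 0.0592 = (2)(+1.62) / 0.0592 = 54.7.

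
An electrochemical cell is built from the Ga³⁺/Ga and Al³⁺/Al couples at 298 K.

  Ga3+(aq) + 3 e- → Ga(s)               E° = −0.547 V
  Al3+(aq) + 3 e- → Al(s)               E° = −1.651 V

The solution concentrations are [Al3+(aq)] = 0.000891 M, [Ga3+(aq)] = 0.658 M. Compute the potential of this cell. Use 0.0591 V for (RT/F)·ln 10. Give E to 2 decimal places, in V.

+1.16 V

Ga³⁺/Ga is reduced (cathode, E° = −0.547 V) and Al³⁺/Al is oxidized (anode).
E°cell = E°cat − E°an = −0.547 − (−1.651) = +1.104 V; n = 3.
For the overall reaction Ga3+(aq) + Al(s) → Ga(s) + Al3+(aq), Q = [Al3+(aq)] / [Ga3+(aq)] = 0.00135, giving log Q = −2.868.
E = E° − (0.0591/n)·log Q = +1.104 − (0.0591/3)(−2.868) = +1.16 V.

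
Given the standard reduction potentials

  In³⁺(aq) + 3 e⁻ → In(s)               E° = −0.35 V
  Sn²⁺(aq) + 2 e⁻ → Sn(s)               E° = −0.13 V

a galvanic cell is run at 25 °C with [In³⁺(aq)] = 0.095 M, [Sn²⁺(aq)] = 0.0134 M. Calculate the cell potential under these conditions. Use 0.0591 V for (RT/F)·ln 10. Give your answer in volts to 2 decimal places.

+0.18 V

The Sn²⁺/Sn couple has the more positive E°, so it is the cathode; In³⁺/In is the anode.
E°cell = −0.13 − (−0.35) = +0.22 V, with n = 6 electrons transferred.
For the overall reaction 3 Sn²⁺(aq) + 2 In(s) → 3 Sn(s) + 2 In³⁺(aq), Q = [In³⁺(aq)]^2 / [Sn²⁺(aq)]^3 = 3.75×10^3, giving log Q = 3.574.
By the Nernst equation, E = +0.22 − (0.0591/6)·(3.574) = +0.18 V.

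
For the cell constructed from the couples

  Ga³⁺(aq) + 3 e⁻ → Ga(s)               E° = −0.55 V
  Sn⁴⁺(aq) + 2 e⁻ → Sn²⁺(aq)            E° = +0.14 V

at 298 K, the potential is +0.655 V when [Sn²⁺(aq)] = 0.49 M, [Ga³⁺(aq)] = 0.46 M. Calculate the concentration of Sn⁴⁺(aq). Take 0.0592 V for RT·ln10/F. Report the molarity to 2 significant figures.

Sn⁴⁺/Sn²⁺ is the cathode (higher E°); E°cell = +0.14 − (−0.55) = +0.69 V with n = 6.
Rearranging E = E° − (0.0592/n)·log Q gives log Q = 6(+0.69 − (+0.655))/0.0592 = 3.547.
For 3 Sn⁴⁺(aq) + 2 Ga(s) → 3 Sn²⁺(aq) + 2 Ga³⁺(aq), the reaction quotient is Q = ([Sn²⁺(aq)]^3·[Ga³⁺(aq)]^2) / [Sn⁴⁺(aq)]^3.
Isolating [Sn⁴⁺(aq)] in Q = 10^{3.547} yields log [Sn⁴⁺(aq)] = −1.717, i.e. 0.019 M.

0.019 M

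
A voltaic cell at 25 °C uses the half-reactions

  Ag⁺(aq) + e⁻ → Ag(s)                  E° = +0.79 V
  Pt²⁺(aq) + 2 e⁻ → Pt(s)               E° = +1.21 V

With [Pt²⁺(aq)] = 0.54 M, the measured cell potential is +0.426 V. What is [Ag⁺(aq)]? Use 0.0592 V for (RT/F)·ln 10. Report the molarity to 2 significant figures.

The Pt²⁺/Pt couple has the larger reduction potential, so it is the cathode: E°cell = +1.21 − (+0.79) = +0.42 V and n = 2.
Rearranging E = E° − (0.0592/n)·log Q gives log Q = 2(+0.42 − (+0.426))/0.0592 = −0.203.
For Pt²⁺(aq) + 2 Ag(s) → Pt(s) + 2 Ag⁺(aq), the reaction quotient is Q = [Ag⁺(aq)]^2 / [Pt²⁺(aq)].
Isolating [Ag⁺(aq)] in Q = 10^{−0.203} yields log [Ag⁺(aq)] = −0.235, i.e. 0.58 M.

0.58 M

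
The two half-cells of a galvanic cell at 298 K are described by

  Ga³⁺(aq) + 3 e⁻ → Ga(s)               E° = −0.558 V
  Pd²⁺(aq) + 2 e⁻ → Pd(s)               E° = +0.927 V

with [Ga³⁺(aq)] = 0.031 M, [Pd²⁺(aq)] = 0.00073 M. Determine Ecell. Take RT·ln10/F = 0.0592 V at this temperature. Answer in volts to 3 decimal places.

Since E°(Pd²⁺/Pd) > E°(Ga³⁺/Ga), Pd²⁺/Pd serves as the cathode.
E°cell = E°cat − E°an = +0.927 − (−0.558) = +1.485 V; n = 6.
The balanced reaction is 3 Pd²⁺(aq) + 2 Ga(s) → 3 Pd(s) + 2 Ga³⁺(aq), so Q = [Ga³⁺(aq)]^2 / [Pd²⁺(aq)]^3 = 2.47×10^6 and log Q = 6.393.
By the Nernst equation, E = +1.485 − (0.0592/6)·(6.393) = +1.422 V.

+1.422 V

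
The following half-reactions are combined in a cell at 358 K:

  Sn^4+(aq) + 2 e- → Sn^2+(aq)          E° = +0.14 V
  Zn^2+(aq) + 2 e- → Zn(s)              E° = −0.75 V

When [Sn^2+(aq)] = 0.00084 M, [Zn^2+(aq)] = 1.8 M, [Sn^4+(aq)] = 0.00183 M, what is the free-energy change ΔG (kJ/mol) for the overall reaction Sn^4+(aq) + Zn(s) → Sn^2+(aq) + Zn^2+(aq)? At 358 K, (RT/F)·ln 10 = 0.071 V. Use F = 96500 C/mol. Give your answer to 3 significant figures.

−172 kJ/mol

With Sn⁴⁺/Sn²⁺ reduced at the cathode, E°cell = +0.14 − (−0.75) = +0.89 V and n = 2.
Here Q = ([Sn^2+(aq)]·[Zn^2+(aq)]) / [Sn^4+(aq)] = 0.826 (log Q = −0.083), giving E = +0.89 − (0.071/2)·(−0.083) = +0.8929 V.
ΔG = −nFE = −(2)(96500)(+0.8929) J/mol = −172 kJ/mol.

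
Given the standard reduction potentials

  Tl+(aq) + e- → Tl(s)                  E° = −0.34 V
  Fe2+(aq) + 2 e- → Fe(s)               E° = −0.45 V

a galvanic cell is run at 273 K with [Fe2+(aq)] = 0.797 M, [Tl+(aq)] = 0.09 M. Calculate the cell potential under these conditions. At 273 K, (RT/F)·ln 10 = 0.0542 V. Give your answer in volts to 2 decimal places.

Since E°(Tl⁺/Tl) > E°(Fe²⁺/Fe), Tl⁺/Tl serves as the cathode.
E°cell = E°cat − E°an = −0.34 − (−0.45) = +0.11 V; n = 2.
The balanced reaction is 2 Tl+(aq) + Fe(s) → 2 Tl(s) + Fe2+(aq), so Q = [Fe2+(aq)] / [Tl+(aq)]^2 = 98.4 and log Q = 1.993.
E = E° − (0.0542/n)·log Q = +0.11 − (0.0542/2)(1.993) = +0.06 V.

+0.06 V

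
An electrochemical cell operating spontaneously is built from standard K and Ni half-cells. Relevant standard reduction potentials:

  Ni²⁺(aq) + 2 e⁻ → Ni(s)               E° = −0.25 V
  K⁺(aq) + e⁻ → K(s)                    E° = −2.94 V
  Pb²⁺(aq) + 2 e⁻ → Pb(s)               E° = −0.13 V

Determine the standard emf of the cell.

The Ni²⁺/Ni couple has the higher E°, so Ni ion is reduced (cathode) and K is oxidized (anode).
E°cell = E°(cathode) − E°(anode) = −0.25 − (−2.94) = +2.69 V.

+2.69 V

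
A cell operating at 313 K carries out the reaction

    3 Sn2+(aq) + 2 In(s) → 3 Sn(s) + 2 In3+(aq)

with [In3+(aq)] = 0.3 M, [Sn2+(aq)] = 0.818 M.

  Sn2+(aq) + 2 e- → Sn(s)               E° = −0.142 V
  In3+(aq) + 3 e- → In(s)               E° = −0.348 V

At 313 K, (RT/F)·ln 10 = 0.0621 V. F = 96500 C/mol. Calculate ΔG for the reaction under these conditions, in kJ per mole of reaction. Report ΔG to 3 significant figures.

The standard cell potential is −0.142 − (−0.348) = +0.206 V, with n = 6 electrons in the balanced equation.
Here Q = [In3+(aq)]^2 / [Sn2+(aq)]^3 = 0.164 (log Q = −0.784), giving E = +0.206 − (0.0621/6)·(−0.784) = +0.2141 V.
Finally ΔG = −nFE = −(6)(96500 C/mol)(+0.2141 V) = −124 kJ/mol.

−124 kJ/mol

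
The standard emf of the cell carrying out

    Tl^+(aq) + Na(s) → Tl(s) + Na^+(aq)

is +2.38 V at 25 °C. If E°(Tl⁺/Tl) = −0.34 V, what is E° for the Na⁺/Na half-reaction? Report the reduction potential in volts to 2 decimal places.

−2.72 V

In the reaction as written the Tl⁺/Tl couple is reduced (cathode) and Na⁺/Na is oxidized (anode), so E°cell = E°(Tl⁺/Tl) − E°(Na⁺/Na).
E°(Na⁺/Na) = E°(cathode) − E°cell = −0.34 − (+2.38) = −2.72 V.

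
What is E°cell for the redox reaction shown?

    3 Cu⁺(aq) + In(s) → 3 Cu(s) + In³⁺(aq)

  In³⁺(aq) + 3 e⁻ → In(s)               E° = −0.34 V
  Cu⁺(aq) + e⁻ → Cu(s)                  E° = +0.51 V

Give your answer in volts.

Cu⁺(aq) gains electrons, so the Cu⁺/Cu couple is the cathode; the In³⁺/In couple is the anode.
E°cell = E°(cathode) − E°(anode) = +0.51 − (−0.34) = +0.85 V.

+0.85 V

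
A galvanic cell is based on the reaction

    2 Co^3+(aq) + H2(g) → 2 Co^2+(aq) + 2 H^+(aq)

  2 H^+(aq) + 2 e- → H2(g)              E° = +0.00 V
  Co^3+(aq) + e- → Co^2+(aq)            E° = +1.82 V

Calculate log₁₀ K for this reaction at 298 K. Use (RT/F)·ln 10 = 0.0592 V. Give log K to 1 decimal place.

log K = 61.5

The Co³⁺/Co²⁺ couple is reduced (cathode); E°cell = +1.82 − (+0.00) = +1.82 V with n = 2.
At equilibrium E = 0, so log K = nE°cell / 0.0592 = (2)(+1.82) / 0.0592 = 61.5.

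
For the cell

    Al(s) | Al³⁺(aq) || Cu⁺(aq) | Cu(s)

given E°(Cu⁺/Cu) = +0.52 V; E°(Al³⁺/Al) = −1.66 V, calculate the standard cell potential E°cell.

By convention the left-hand electrode in cell notation is the anode (oxidation) and the right-hand electrode is the cathode (reduction).
E°cell = E°(right) − E°(left) = +0.52 − (−1.66) = +2.18 V.

+2.18 V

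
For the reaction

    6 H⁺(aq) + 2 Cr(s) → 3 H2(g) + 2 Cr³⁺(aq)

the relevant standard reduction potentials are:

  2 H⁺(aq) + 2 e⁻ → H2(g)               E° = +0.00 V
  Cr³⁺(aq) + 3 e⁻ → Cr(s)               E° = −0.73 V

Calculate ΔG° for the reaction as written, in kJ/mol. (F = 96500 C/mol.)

In the reaction as written H⁺(aq) is reduced, so the 2H⁺/H₂ couple is the cathode and Cr³⁺/Cr is the anode.
E°cell = +0.00 − (−0.73) = +0.73 V; balancing electrons gives n = 6.
ΔG° = −nFE°cell = −(6)(96500)(+0.73) J/mol = −423 kJ/mol.

−423 kJ/mol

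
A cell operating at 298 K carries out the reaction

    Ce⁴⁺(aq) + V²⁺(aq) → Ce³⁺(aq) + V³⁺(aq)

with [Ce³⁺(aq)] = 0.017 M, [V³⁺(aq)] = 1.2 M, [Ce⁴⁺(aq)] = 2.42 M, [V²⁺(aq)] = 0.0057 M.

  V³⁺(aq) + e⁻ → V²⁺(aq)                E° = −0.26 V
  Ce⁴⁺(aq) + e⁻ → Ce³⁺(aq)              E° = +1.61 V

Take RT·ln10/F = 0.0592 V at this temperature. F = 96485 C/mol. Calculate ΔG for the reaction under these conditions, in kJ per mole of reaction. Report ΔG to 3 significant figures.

−179 kJ/mol

With Ce⁴⁺/Ce³⁺ reduced at the cathode, E°cell = +1.61 − (−0.26) = +1.87 V and n = 1.
Q = ([Ce³⁺(aq)]·[V³⁺(aq)]) / ([Ce⁴⁺(aq)]·[V²⁺(aq)]) = 1.48, so log Q = 0.170 and E = +1.87 − (0.0592/1)(0.170) = +1.8599 V.
Finally ΔG = −nFE = −(1)(96485 C/mol)(+1.8599 V) = −179 kJ/mol.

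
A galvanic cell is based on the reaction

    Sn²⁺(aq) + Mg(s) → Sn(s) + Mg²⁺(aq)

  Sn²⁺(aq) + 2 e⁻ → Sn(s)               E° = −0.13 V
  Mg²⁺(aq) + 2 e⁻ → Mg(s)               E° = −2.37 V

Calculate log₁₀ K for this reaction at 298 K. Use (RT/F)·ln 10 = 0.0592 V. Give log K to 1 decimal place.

log K = 75.7

The Sn²⁺/Sn couple is reduced (cathode); E°cell = −0.13 − (−2.37) = +2.24 V with n = 2.
At equilibrium E = 0, so log K = nE°cell / 0.0592 = (2)(+2.24) / 0.0592 = 75.7.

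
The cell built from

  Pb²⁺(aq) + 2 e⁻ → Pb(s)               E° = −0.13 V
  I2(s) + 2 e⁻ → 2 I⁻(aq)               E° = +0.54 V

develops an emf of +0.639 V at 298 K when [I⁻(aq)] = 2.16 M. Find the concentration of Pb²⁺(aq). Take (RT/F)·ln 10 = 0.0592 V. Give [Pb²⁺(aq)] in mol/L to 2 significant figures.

I₂/I⁻ is the cathode (higher E°); E°cell = +0.54 − (−0.13) = +0.67 V with n = 2.
Rearranging E = E° − (0.0592/n)·log Q gives log Q = 2(+0.67 − (+0.639))/0.0592 = 1.047.
The balanced reaction is I2(s) + Pb(s) → 2 I⁻(aq) + Pb²⁺(aq), so Q = [I⁻(aq)]^2·[Pb²⁺(aq)].
Substituting the known concentrations and solving, log [Pb²⁺(aq)] = 0.378 and [Pb²⁺(aq)] = 2.4 M.

2.4 M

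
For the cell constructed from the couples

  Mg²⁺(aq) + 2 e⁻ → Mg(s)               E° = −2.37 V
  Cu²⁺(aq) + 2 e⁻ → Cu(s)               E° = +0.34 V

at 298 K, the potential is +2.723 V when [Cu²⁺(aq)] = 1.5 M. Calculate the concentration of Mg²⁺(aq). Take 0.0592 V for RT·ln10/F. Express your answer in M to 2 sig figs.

Cu²⁺/Cu is the cathode (higher E°); E°cell = +0.34 − (−2.37) = +2.71 V with n = 2.
Since E = E° − (0.0592/n)·log Q, log Q = n(E° − E)/0.0592 = −0.439.
For Cu²⁺(aq) + Mg(s) → Cu(s) + Mg²⁺(aq), the reaction quotient is Q = [Mg²⁺(aq)] / [Cu²⁺(aq)].
Isolating [Mg²⁺(aq)] in Q = 10^{−0.439} yields log [Mg²⁺(aq)] = −0.263, i.e. 0.55 M.

0.55 M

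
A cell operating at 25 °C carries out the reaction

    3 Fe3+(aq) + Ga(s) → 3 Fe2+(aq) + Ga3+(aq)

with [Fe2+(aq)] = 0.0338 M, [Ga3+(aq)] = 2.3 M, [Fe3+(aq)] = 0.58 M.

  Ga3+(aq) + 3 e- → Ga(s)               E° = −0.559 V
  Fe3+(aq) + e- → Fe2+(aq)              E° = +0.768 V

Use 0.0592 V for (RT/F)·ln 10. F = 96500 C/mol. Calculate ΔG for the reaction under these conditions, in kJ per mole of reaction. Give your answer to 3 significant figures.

−403 kJ/mol

The standard cell potential is +0.768 − (−0.559) = +1.327 V, with n = 3 electrons in the balanced equation.
The reaction quotient is ([Fe2+(aq)]^3·[Ga3+(aq)]) / [Fe3+(aq)]^3 = 0.000455; by Nernst, E = +1.327 − (0.0592/3)(−3.342) = +1.3929 V.
Finally ΔG = −nFE = −(3)(96500 C/mol)(+1.3929 V) = −403 kJ/mol.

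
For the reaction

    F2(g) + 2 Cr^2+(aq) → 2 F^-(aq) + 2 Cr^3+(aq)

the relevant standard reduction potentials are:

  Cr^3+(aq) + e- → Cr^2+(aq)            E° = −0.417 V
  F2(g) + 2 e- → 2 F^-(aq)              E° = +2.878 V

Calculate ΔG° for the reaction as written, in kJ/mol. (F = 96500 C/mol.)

In the reaction as written F2(g) is reduced, so the F₂/F⁻ couple is the cathode and Cr³⁺/Cr²⁺ is the anode.
E°cell = +2.878 − (−0.417) = +3.295 V; balancing electrons gives n = 2.
ΔG° = −nFE°cell = −(2)(96500)(+3.295) J/mol = −636 kJ/mol.

−636 kJ/mol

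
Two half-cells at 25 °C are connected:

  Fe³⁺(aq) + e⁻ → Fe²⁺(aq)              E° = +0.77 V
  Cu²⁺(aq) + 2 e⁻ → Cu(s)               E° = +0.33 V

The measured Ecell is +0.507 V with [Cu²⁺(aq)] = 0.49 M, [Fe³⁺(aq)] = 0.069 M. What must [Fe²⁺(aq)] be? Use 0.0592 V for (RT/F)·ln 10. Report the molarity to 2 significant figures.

0.0073 M

With Fe³⁺/Fe²⁺ at the cathode and Cu²⁺/Cu at the anode, E°cell = +0.77 − (+0.33) = +0.44 V (n = 2).
Since E = E° − (0.0592/n)·log Q, log Q = n(E° − E)/0.0592 = −2.264.
The balanced reaction is 2 Fe³⁺(aq) + Cu(s) → 2 Fe²⁺(aq) + Cu²⁺(aq), so Q = ([Fe²⁺(aq)]^2·[Cu²⁺(aq)]) / [Fe³⁺(aq)]^2.
Substituting the known concentrations and solving, log [Fe²⁺(aq)] = −2.138 and [Fe²⁺(aq)] = 0.0073 M.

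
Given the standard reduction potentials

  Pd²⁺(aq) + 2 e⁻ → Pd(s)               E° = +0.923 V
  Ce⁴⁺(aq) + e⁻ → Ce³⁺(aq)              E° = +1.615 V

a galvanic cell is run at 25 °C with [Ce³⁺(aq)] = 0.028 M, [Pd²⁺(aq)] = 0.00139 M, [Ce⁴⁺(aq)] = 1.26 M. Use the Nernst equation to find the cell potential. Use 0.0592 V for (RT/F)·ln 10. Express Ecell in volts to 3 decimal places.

+0.874 V

The Ce⁴⁺/Ce³⁺ couple has the more positive E°, so it is the cathode; Pd²⁺/Pd is the anode.
The standard potential is +1.615 − (+0.923) = +0.692 V and the balanced reaction transfers n = 2 electrons.
For the overall reaction 2 Ce⁴⁺(aq) + Pd(s) → 2 Ce³⁺(aq) + Pd²⁺(aq), Q = ([Ce³⁺(aq)]^2·[Pd²⁺(aq)]) / [Ce⁴⁺(aq)]^2 = 6.86×10^−7, giving log Q = −6.163.
By the Nernst equation, E = +0.692 − (0.0592/2)·(−6.163) = +0.874 V.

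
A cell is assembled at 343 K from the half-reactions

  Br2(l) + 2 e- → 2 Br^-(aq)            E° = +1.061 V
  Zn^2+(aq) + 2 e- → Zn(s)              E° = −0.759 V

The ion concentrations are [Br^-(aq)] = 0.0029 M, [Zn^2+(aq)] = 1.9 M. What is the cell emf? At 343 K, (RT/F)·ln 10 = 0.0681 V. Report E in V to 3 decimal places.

+1.983 V

Since E°(Br₂/Br⁻) > E°(Zn²⁺/Zn), Br₂/Br⁻ serves as the cathode.
E°cell = +1.061 − (−0.759) = +1.820 V, with n = 2 electrons transferred.
The balanced reaction is Br2(l) + Zn(s) → 2 Br^-(aq) + Zn^2+(aq), so Q = [Br^-(aq)]^2·[Zn^2+(aq)] = 1.6×10^−5 and log Q = −4.796.
Applying E = E° − (RT ln10/nF)·log Q gives +1.820 − (0.0681/2)(−4.796) = +1.983 V.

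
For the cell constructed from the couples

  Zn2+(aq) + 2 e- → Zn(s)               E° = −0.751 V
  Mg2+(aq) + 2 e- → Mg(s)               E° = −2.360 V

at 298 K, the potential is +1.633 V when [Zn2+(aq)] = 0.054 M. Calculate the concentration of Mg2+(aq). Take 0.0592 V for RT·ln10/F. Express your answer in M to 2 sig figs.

Zn²⁺/Zn is the cathode (higher E°); E°cell = −0.751 − (−2.360) = +1.609 V with n = 2.
Since E = E° − (0.0592/n)·log Q, log Q = n(E° − E)/0.0592 = −0.811.
For Zn2+(aq) + Mg(s) → Zn(s) + Mg2+(aq), the reaction quotient is Q = [Mg2+(aq)] / [Zn2+(aq)].
Solving for the unknown gives log [Mg2+(aq)] = −2.079, so [Mg2+(aq)] ≈ 0.0083 M.

0.0083 M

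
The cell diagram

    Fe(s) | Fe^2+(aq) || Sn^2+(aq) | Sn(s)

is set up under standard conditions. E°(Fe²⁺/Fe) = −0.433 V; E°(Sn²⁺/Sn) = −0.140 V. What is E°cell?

+0.293 V

By convention the left-hand electrode in cell notation is the anode (oxidation) and the right-hand electrode is the cathode (reduction).
E°cell = E°(right) − E°(left) = −0.140 − (−0.433) = +0.293 V.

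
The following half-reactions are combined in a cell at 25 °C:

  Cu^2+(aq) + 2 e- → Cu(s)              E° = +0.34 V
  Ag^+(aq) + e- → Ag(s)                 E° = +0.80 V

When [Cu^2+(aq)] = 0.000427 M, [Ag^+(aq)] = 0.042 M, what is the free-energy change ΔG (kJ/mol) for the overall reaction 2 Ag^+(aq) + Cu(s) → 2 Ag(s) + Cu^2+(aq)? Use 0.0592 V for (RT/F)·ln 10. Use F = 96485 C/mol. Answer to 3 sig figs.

−92.3 kJ/mol

E°cell = +0.80 − (+0.34) = +0.46 V; the balanced reaction transfers n = 2 electrons.
The reaction quotient is [Cu^2+(aq)] / [Ag^+(aq)]^2 = 0.242; by Nernst, E = +0.46 − (0.0592/2)(−0.616) = +0.4782 V.
ΔG = −nFE = −(2)(96485)(+0.4782) J/mol = −92.3 kJ/mol.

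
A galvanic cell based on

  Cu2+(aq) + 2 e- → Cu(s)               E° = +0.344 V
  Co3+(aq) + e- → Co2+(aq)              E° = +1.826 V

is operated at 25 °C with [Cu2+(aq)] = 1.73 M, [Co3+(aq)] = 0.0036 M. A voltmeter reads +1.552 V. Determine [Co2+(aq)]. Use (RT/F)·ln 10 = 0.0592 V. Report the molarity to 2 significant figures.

0.00018 M

The Co³⁺/Co²⁺ couple has the larger reduction potential, so it is the cathode: E°cell = +1.826 − (+0.344) = +1.482 V and n = 2.
Rearranging E = E° − (0.0592/n)·log Q gives log Q = 2(+1.482 − (+1.552))/0.0592 = −2.365.
Balancing electrons gives 2 Co3+(aq) + Cu(s) → 2 Co2+(aq) + Cu2+(aq); thus Q = ([Co2+(aq)]^2·[Cu2+(aq)]) / [Co3+(aq)]^2.
Isolating [Co2+(aq)] in Q = 10^{−2.365} yields log [Co2+(aq)] = −3.745, i.e. 0.00018 M.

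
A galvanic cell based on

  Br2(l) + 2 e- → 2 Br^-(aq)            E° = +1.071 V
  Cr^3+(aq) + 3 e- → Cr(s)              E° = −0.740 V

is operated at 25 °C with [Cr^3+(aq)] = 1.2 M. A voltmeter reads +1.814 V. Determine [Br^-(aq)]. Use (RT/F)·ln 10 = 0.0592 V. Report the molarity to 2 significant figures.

Br₂/Br⁻ is the cathode (higher E°); E°cell = +1.071 − (−0.740) = +1.811 V with n = 6.
From the Nernst equation, log Q = n(E° − E)/0.0592 = 6·(+1.811 − (+1.814))/0.0592 = −0.304.
The balanced reaction is 3 Br2(l) + 2 Cr(s) → 6 Br^-(aq) + 2 Cr^3+(aq), so Q = [Br^-(aq)]^6·[Cr^3+(aq)]^2.
Isolating [Br^-(aq)] in Q = 10^{−0.304} yields log [Br^-(aq)] = −0.077, i.e. 0.84 M.

0.84 M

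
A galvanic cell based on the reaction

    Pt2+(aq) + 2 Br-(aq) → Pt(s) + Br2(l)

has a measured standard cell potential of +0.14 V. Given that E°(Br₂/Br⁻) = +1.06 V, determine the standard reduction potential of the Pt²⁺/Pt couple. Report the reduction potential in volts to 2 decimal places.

In the reaction as written the Pt²⁺/Pt couple is reduced (cathode) and Br₂/Br⁻ is oxidized (anode), so E°cell = E°(Pt²⁺/Pt) − E°(Br₂/Br⁻).
E°(Pt²⁺/Pt) = E°cell + E°(anode) = +0.14 + (+1.06) = +1.20 V.

+1.20 V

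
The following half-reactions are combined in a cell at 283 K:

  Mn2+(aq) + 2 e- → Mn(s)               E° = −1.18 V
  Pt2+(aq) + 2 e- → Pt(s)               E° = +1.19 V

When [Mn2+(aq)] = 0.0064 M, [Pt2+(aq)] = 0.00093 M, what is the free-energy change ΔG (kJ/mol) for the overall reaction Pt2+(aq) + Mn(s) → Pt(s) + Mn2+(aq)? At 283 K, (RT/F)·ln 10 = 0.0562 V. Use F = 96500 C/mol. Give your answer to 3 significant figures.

−453 kJ/mol

The standard cell potential is +1.19 − (−1.18) = +2.37 V, with n = 2 electrons in the balanced equation.
The reaction quotient is [Mn2+(aq)] / [Pt2+(aq)] = 6.88; by Nernst, E = +2.37 − (0.0562/2)(0.838) = +2.3465 V.
Finally ΔG = −nFE = −(2)(96500 C/mol)(+2.3465 V) = −453 kJ/mol.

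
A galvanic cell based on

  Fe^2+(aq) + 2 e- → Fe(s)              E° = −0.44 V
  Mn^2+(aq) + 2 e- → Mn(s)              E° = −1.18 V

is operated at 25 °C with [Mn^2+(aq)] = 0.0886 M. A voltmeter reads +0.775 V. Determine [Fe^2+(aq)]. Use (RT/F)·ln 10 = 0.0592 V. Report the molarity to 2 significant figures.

1.3 M

The Fe²⁺/Fe couple has the larger reduction potential, so it is the cathode: E°cell = −0.44 − (−1.18) = +0.74 V and n = 2.
From the Nernst equation, log Q = n(E° − E)/0.0592 = 2·(+0.74 − (+0.775))/0.0592 = −1.182.
For Fe^2+(aq) + Mn(s) → Fe(s) + Mn^2+(aq), the reaction quotient is Q = [Mn^2+(aq)] / [Fe^2+(aq)].
Isolating [Fe^2+(aq)] in Q = 10^{−1.182} yields log [Fe^2+(aq)] = 0.129, i.e. 1.3 M.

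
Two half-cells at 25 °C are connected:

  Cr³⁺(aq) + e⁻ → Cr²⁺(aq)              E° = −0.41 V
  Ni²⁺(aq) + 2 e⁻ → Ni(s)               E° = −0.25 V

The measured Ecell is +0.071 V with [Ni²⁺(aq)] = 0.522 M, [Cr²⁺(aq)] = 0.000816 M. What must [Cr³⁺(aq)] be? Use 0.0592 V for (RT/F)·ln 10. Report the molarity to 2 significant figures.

The Ni²⁺/Ni couple has the larger reduction potential, so it is the cathode: E°cell = −0.25 − (−0.41) = +0.16 V and n = 2.
Rearranging E = E° − (0.0592/n)·log Q gives log Q = 2(+0.16 − (+0.071))/0.0592 = 3.007.
Balancing electrons gives Ni²⁺(aq) + 2 Cr²⁺(aq) → Ni(s) + 2 Cr³⁺(aq); thus Q = [Cr³⁺(aq)]^2 / ([Ni²⁺(aq)]·[Cr²⁺(aq)]^2).
Isolating [Cr³⁺(aq)] in Q = 10^{3.007} yields log [Cr³⁺(aq)] = −1.726, i.e. 0.019 M.

0.019 M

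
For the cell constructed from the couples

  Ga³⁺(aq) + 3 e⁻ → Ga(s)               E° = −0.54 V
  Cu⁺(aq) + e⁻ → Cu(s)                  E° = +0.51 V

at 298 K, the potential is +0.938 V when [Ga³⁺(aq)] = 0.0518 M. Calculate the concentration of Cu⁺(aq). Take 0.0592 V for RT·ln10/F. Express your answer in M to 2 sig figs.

Cu⁺/Cu is the cathode (higher E°); E°cell = +0.51 − (−0.54) = +1.05 V with n = 3.
Since E = E° − (0.0592/n)·log Q, log Q = n(E° − E)/0.0592 = 5.676.
Balancing electrons gives 3 Cu⁺(aq) + Ga(s) → 3 Cu(s) + Ga³⁺(aq); thus Q = [Ga³⁺(aq)] / [Cu⁺(aq)]^3.
Solving for the unknown gives log [Cu⁺(aq)] = −2.321, so [Cu⁺(aq)] ≈ 0.0048 M.

0.0048 M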